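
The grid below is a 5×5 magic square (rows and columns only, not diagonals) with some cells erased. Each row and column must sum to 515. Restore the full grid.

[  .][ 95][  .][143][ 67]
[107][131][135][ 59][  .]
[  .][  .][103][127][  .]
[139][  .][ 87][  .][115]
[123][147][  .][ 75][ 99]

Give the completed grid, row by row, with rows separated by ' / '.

91 95 119 143 67 / 107 131 135 59 83 / 55 79 103 127 151 / 139 63 87 111 115 / 123 147 71 75 99

Row 2 must total 515; the given cells sum to 432, so (2,5) = 83.
Row 5 needs 515; the known cells sum to 444, so (5,3) = 71.
Using column 3: 135 + 103 + 87 + 71 + ? → (1,3) = 515 − 396 = 119.
From column 4, 515 − (143 + 59 + 127 + 75) gives (4,4) = 111.
Column 5: 67 + 83 + 115 + 99 + ? = 515, so (3,5) = 151.
The remaining cell in row 1 is (1,1) = 515 − 424 = 91.
Using row 4: 139 + 87 + 111 + 115 + ? → (4,2) = 515 − 452 = 63.
Using column 1: 91 + 107 + 139 + 123 + ? → (3,1) = 515 − 460 = 55.
From column 2, 515 − (95 + 131 + 63 + 147) gives (3,2) = 79.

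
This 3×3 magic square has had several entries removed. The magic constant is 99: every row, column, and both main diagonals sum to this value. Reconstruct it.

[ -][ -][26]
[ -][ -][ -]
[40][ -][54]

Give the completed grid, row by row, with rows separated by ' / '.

Row 3: 40 + 54 + ? = 99, so (3,2) = 5.
The remaining cell in column 3 is (2,3) = 99 − 80 = 19.
From anti-diagonal, 99 − (26 + 40) gives (2,2) = 33.
Using row 2: 33 + 19 + ? → (2,1) = 99 − 52 = 47.
Using column 1: 47 + 40 + ? → (1,1) = 99 − 87 = 12.
From column 2, 99 − (33 + 5) gives (1,2) = 61.

12 61 26 / 47 33 19 / 40 5 54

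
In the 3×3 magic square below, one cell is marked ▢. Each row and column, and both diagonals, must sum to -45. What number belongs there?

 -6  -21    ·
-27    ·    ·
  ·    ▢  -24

From row 1, -45 − (-6 + (-21)) gives (1,3) = -18.
From column 1, -45 − (-6 + (-27)) gives (3,1) = -12.
Column 3: -18 + (-24) + ? = -45, so (2,3) = -3.
Using main diagonal: -6 + (-24) + ? → (2,2) = -45 − (-30) = -15.
Using row 3: -12 + (-24) + ? → (3,2) = -45 − (-36) = -9.

-9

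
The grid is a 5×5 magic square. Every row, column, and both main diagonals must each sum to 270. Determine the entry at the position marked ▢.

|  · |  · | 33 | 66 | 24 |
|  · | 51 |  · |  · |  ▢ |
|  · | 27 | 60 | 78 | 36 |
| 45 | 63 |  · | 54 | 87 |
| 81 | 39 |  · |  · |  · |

From row 3, 270 − (27 + 60 + 78 + 36) gives (3,1) = 69.
Using row 4: 45 + 63 + 54 + 87 + ? → (4,3) = 270 − 249 = 21.
Using column 2: 51 + 27 + 63 + 39 + ? → (1,2) = 270 − 180 = 90.
Anti-diagonal: 24 + 60 + 63 + 81 + ? = 270, so (2,4) = 42.
Using row 1: 90 + 33 + 66 + 24 + ? → (1,1) = 270 − 213 = 57.
Column 1 needs 270; the known cells sum to 252, so (2,1) = 18.
From column 4, 270 − (66 + 42 + 78 + 54) gives (5,4) = 30.
Main diagonal needs 270; the known cells sum to 222, so (5,5) = 48.
Row 5 must total 270; the given cells sum to 198, so (5,3) = 72.
Column 3 needs 270; the known cells sum to 186, so (2,3) = 84.
Column 5 needs 270; the known cells sum to 195, so (2,5) = 75.

75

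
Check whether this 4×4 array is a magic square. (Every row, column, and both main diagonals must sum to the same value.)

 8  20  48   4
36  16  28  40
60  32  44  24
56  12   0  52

No — column 1 sums to 160 but column 2 sums to 80.

Row 1: 8 + 20 + 48 + 4 = 80.
Row 2: 36 + 16 + 28 + 40 = 120.
Row 3: 60 + 32 + 44 + 24 = 160.
Row 4: 56 + 12 + 0 + 52 = 120.
Column 1: 8 + 36 + 60 + 56 = 160.
Column 2: 20 + 16 + 32 + 12 = 80.
Column 3: 48 + 28 + 44 + 0 = 120.
Column 4: 4 + 40 + 24 + 52 = 120.
Main diagonal: 8 + 16 + 44 + 52 = 120.
Anti-diagonal: 4 + 28 + 32 + 56 = 120.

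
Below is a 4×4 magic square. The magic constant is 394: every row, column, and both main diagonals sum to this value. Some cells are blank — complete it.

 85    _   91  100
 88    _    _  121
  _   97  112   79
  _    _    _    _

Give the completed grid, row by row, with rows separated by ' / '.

85 118 91 100 / 88 103 82 121 / 106 97 112 79 / 115 76 109 94

Using row 1: 85 + 91 + 100 + ? → (1,2) = 394 − 276 = 118.
The remaining cell in row 3 is (3,1) = 394 − 288 = 106.
Using column 1: 85 + 88 + 106 + ? → (4,1) = 394 − 279 = 115.
The remaining cell in column 4 is (4,4) = 394 − 300 = 94.
Main diagonal must total 394; the given cells sum to 291, so (2,2) = 103.
Using anti-diagonal: 100 + 97 + 115 + ? → (2,3) = 394 − 312 = 82.
The remaining cell in column 2 is (4,2) = 394 − 318 = 76.
Column 3 must total 394; the given cells sum to 285, so (4,3) = 109.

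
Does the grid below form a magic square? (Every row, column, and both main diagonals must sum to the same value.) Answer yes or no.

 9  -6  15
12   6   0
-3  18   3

Row 1: 9 + (-6) + 15 = 18.
Row 2: 12 + 6 + 0 = 18.
Row 3: -3 + 18 + 3 = 18.
Column 1: 9 + 12 + (-3) = 18.
Column 2: -6 + 6 + 18 = 18.
Column 3: 15 + 0 + 3 = 18.
Main diagonal: 9 + 6 + 3 = 18.
Anti-diagonal: 15 + 6 + (-3) = 18.
All lines sum to 18.

Yes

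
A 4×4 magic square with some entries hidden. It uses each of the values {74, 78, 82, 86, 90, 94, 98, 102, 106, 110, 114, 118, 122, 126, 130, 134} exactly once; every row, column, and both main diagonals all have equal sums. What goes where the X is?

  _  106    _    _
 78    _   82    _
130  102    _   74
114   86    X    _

126

The 16 entries sum to 1664, so each line sums to 1664/4 = 416.
The remaining cell in row 3 is (3,3) = 416 − 306 = 110.
Column 1 must total 416; the given cells sum to 322, so (1,1) = 94.
Column 2: 106 + 102 + 86 + ? = 416, so (2,2) = 122.
Main diagonal must total 416; the given cells sum to 326, so (4,4) = 90.
The remaining cell in anti-diagonal is (1,4) = 416 − 298 = 118.
Row 1 needs 416; the known cells sum to 318, so (1,3) = 98.
The remaining cell in row 2 is (2,4) = 416 − 282 = 134.
Using row 4: 114 + 86 + 90 + ? → (4,3) = 416 − 290 = 126.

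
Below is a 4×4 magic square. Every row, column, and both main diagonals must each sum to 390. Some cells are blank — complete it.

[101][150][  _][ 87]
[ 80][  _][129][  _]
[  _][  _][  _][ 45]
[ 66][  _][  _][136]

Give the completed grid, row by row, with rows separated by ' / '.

101 150 52 87 / 80 59 129 122 / 143 108 94 45 / 66 73 115 136

From row 1, 390 − (101 + 150 + 87) gives (1,3) = 52.
From column 1, 390 − (101 + 80 + 66) gives (3,1) = 143.
From column 4, 390 − (87 + 45 + 136) gives (2,4) = 122.
Anti-diagonal: 87 + 129 + 66 + ? = 390, so (3,2) = 108.
Row 2 needs 390; the known cells sum to 331, so (2,2) = 59.
Using row 3: 143 + 108 + 45 + ? → (3,3) = 390 − 296 = 94.
Column 2 needs 390; the known cells sum to 317, so (4,2) = 73.
The remaining cell in column 3 is (4,3) = 390 − 275 = 115.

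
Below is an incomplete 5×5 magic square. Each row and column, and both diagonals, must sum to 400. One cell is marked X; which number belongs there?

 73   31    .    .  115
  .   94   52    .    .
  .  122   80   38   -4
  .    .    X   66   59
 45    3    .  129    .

108

Row 3 needs 400; the known cells sum to 236, so (3,1) = 164.
The remaining cell in column 2 is (4,2) = 400 − 250 = 150.
Using main diagonal: 73 + 94 + 80 + 66 + ? → (5,5) = 400 − 313 = 87.
Anti-diagonal: 115 + 80 + 150 + 45 + ? = 400, so (2,4) = 10.
Row 5: 45 + 3 + 129 + 87 + ? = 400, so (5,3) = 136.
From column 4, 400 − (10 + 38 + 66 + 129) gives (1,4) = 157.
Column 5 needs 400; the known cells sum to 257, so (2,5) = 143.
From row 1, 400 − (73 + 31 + 157 + 115) gives (1,3) = 24.
Row 2: 94 + 52 + 10 + 143 + ? = 400, so (2,1) = 101.
Column 1 must total 400; the given cells sum to 383, so (4,1) = 17.
Column 3 must total 400; the given cells sum to 292, so (4,3) = 108.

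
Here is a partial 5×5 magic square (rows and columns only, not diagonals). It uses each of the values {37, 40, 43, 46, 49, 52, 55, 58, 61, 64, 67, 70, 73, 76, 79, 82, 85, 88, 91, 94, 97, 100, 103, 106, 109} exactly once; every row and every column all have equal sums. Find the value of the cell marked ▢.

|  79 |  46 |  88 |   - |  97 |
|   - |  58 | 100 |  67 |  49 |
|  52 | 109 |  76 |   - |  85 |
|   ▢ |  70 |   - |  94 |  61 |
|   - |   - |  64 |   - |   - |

The 25 entries sum to 1825, so each line sums to 1825/5 = 365.
The remaining cell in row 1 is (1,4) = 365 − 310 = 55.
Row 2: 58 + 100 + 67 + 49 + ? = 365, so (2,1) = 91.
Row 3: 52 + 109 + 76 + 85 + ? = 365, so (3,4) = 43.
The remaining cell in column 2 is (5,2) = 365 − 283 = 82.
From column 3, 365 − (88 + 100 + 76 + 64) gives (4,3) = 37.
Column 4 must total 365; the given cells sum to 259, so (5,4) = 106.
Column 5: 97 + 49 + 85 + 61 + ? = 365, so (5,5) = 73.
Row 4: 70 + 37 + 94 + 61 + ? = 365, so (4,1) = 103.

103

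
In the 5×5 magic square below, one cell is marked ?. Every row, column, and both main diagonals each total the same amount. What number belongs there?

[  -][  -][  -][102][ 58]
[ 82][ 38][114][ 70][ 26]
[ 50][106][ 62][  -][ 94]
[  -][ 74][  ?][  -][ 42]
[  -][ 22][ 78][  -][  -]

30

Row 2 is complete and sums to 330; that is the magic constant.
Row 3 must total 330; the given cells sum to 312, so (3,4) = 18.
Column 2 needs 330; the known cells sum to 240, so (1,2) = 90.
From column 5, 330 − (58 + 26 + 94 + 42) gives (5,5) = 110.
Anti-diagonal: 58 + 70 + 62 + 74 + ? = 330, so (5,1) = 66.
The remaining cell in row 5 is (5,4) = 330 − 276 = 54.
Column 4 must total 330; the given cells sum to 244, so (4,4) = 86.
Main diagonal needs 330; the known cells sum to 296, so (1,1) = 34.
The remaining cell in row 1 is (1,3) = 330 − 284 = 46.
Using column 1: 34 + 82 + 50 + 66 + ? → (4,1) = 330 − 232 = 98.
Column 3: 46 + 114 + 62 + 78 + ? = 330, so (4,3) = 30.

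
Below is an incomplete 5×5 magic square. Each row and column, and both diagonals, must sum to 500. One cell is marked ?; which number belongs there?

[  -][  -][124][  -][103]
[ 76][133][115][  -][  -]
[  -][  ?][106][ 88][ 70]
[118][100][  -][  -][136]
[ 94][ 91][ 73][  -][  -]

The remaining cell in column 3 is (4,3) = 500 − 418 = 82.
Anti-diagonal must total 500; the given cells sum to 403, so (2,4) = 97.
Row 2 must total 500; the given cells sum to 421, so (2,5) = 79.
Using row 4: 118 + 100 + 82 + 136 + ? → (4,4) = 500 − 436 = 64.
Column 5 needs 500; the known cells sum to 388, so (5,5) = 112.
Using main diagonal: 133 + 106 + 64 + 112 + ? → (1,1) = 500 − 415 = 85.
Using row 5: 94 + 91 + 73 + 112 + ? → (5,4) = 500 − 370 = 130.
Column 1 must total 500; the given cells sum to 373, so (3,1) = 127.
Using column 4: 97 + 88 + 64 + 130 + ? → (1,4) = 500 − 379 = 121.
Row 1 needs 500; the known cells sum to 433, so (1,2) = 67.
The remaining cell in row 3 is (3,2) = 500 − 391 = 109.

109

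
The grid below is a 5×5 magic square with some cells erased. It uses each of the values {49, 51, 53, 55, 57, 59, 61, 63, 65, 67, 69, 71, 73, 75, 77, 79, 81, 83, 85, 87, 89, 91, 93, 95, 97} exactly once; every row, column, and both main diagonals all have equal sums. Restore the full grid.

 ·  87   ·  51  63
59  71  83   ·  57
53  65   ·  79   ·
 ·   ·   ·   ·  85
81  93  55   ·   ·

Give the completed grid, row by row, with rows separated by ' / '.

75 87 89 51 63 / 59 71 83 95 57 / 53 65 77 79 91 / 97 49 61 73 85 / 81 93 55 67 69

The 25 entries sum to 1825, so each line sums to 1825/5 = 365.
The remaining cell in row 2 is (2,4) = 365 − 270 = 95.
From column 2, 365 − (87 + 71 + 65 + 93) gives (4,2) = 49.
The remaining cell in anti-diagonal is (3,3) = 365 − 288 = 77.
Row 3 needs 365; the known cells sum to 274, so (3,5) = 91.
Column 5: 63 + 57 + 91 + 85 + ? = 365, so (5,5) = 69.
Using row 5: 81 + 93 + 55 + 69 + ? → (5,4) = 365 − 298 = 67.
Using column 4: 51 + 95 + 79 + 67 + ? → (4,4) = 365 − 292 = 73.
The remaining cell in main diagonal is (1,1) = 365 − 290 = 75.
Using row 1: 75 + 87 + 51 + 63 + ? → (1,3) = 365 − 276 = 89.
The remaining cell in column 1 is (4,1) = 365 − 268 = 97.
Column 3 needs 365; the known cells sum to 304, so (4,3) = 61.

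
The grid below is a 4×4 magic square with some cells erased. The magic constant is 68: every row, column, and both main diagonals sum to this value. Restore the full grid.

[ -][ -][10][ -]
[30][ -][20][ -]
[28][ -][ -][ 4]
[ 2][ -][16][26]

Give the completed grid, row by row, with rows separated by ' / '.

Row 4 must total 68; the given cells sum to 44, so (4,2) = 24.
Column 1 needs 68; the known cells sum to 60, so (1,1) = 8.
Column 3: 10 + 20 + 16 + ? = 68, so (3,3) = 22.
Main diagonal: 8 + 22 + 26 + ? = 68, so (2,2) = 12.
Row 2 must total 68; the given cells sum to 62, so (2,4) = 6.
The remaining cell in row 3 is (3,2) = 68 − 54 = 14.
Using column 2: 12 + 14 + 24 + ? → (1,2) = 68 − 50 = 18.
Column 4: 6 + 4 + 26 + ? = 68, so (1,4) = 32.

8 18 10 32 / 30 12 20 6 / 28 14 22 4 / 2 24 16 26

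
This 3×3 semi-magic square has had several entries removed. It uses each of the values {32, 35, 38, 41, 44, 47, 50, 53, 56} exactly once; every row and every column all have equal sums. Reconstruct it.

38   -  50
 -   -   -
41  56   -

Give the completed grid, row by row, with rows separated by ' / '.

The 9 entries sum to 396, so each line sums to 396/3 = 132.
The remaining cell in row 1 is (1,2) = 132 − 88 = 44.
From row 3, 132 − (41 + 56) gives (3,3) = 35.
From column 1, 132 − (38 + 41) gives (2,1) = 53.
Using column 2: 44 + 56 + ? → (2,2) = 132 − 100 = 32.
Column 3 must total 132; the given cells sum to 85, so (2,3) = 47.

38 44 50 / 53 32 47 / 41 56 35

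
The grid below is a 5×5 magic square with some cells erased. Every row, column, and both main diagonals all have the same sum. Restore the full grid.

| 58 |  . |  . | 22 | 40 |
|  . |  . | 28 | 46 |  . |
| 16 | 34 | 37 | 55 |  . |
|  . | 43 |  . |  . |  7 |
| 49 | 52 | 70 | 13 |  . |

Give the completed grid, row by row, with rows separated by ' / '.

Anti-diagonal is already complete: 40 + 46 + 37 + 43 + 49 = 215, so that is the magic constant.
Row 3 must total 215; the given cells sum to 142, so (3,5) = 73.
Row 5 must total 215; the given cells sum to 184, so (5,5) = 31.
Column 4: 22 + 46 + 55 + 13 + ? = 215, so (4,4) = 79.
Column 5 must total 215; the given cells sum to 151, so (2,5) = 64.
The remaining cell in main diagonal is (2,2) = 215 − 205 = 10.
Row 2: 10 + 28 + 46 + 64 + ? = 215, so (2,1) = 67.
Using column 1: 58 + 67 + 16 + 49 + ? → (4,1) = 215 − 190 = 25.
From column 2, 215 − (10 + 34 + 43 + 52) gives (1,2) = 76.
The remaining cell in row 1 is (1,3) = 215 − 196 = 19.
Row 4: 25 + 43 + 79 + 7 + ? = 215, so (4,3) = 61.

58 76 19 22 40 / 67 10 28 46 64 / 16 34 37 55 73 / 25 43 61 79 7 / 49 52 70 13 31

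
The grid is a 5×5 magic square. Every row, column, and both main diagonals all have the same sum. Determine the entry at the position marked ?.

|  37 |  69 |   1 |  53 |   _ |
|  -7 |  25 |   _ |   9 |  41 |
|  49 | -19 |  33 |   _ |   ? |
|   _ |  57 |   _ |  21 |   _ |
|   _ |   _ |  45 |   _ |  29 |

17

Main diagonal is complete and sums to 145; that is the magic constant.
From row 1, 145 − (37 + 69 + 1 + 53) gives (1,5) = -15.
Row 2 needs 145; the known cells sum to 68, so (2,3) = 77.
From column 2, 145 − (69 + 25 + (-19) + 57) gives (5,2) = 13.
From column 3, 145 − (1 + 77 + 33 + 45) gives (4,3) = -11.
From anti-diagonal, 145 − (-15 + 9 + 33 + 57) gives (5,1) = 61.
Row 5 must total 145; the given cells sum to 148, so (5,4) = -3.
From column 1, 145 − (37 + (-7) + 49 + 61) gives (4,1) = 5.
The remaining cell in column 4 is (3,4) = 145 − 80 = 65.
Row 3 needs 145; the known cells sum to 128, so (3,5) = 17.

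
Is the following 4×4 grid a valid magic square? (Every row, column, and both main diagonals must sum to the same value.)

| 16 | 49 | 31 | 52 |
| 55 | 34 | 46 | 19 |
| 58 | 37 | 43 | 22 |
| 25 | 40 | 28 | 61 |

No — column 2 sums to 160 but main diagonal sums to 154.

Row 1: 16 + 49 + 31 + 52 = 148.
Row 2: 55 + 34 + 46 + 19 = 154.
Row 3: 58 + 37 + 43 + 22 = 160.
Row 4: 25 + 40 + 28 + 61 = 154.
Column 1: 16 + 55 + 58 + 25 = 154.
Column 2: 49 + 34 + 37 + 40 = 160.
Column 3: 31 + 46 + 43 + 28 = 148.
Column 4: 52 + 19 + 22 + 61 = 154.
Main diagonal: 16 + 34 + 43 + 61 = 154.
Anti-diagonal: 52 + 46 + 37 + 25 = 160.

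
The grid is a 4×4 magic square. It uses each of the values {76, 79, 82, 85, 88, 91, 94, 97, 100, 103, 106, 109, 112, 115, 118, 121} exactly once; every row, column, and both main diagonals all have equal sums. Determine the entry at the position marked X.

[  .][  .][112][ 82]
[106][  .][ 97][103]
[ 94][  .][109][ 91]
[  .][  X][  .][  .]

The 16 entries sum to 1576, so each line sums to 1576/4 = 394.
From row 2, 394 − (106 + 97 + 103) gives (2,2) = 88.
Using row 3: 94 + 109 + 91 + ? → (3,2) = 394 − 294 = 100.
Column 3: 112 + 97 + 109 + ? = 394, so (4,3) = 76.
Column 4 needs 394; the known cells sum to 276, so (4,4) = 118.
Main diagonal must total 394; the given cells sum to 315, so (1,1) = 79.
Anti-diagonal must total 394; the given cells sum to 279, so (4,1) = 115.
The remaining cell in row 1 is (1,2) = 394 − 273 = 121.
From row 4, 394 − (115 + 76 + 118) gives (4,2) = 85.

85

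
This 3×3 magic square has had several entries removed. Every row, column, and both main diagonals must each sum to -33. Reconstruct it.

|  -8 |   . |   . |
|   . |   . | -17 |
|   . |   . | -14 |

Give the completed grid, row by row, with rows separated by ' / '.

-8 -23 -2 / -5 -11 -17 / -20 1 -14

Using column 3: -17 + (-14) + ? → (1,3) = -33 − (-31) = -2.
Main diagonal needs -33; the known cells sum to -22, so (2,2) = -11.
Anti-diagonal must total -33; the given cells sum to -13, so (3,1) = -20.
Using row 1: -8 + (-2) + ? → (1,2) = -33 − (-10) = -23.
From row 2, -33 − (-11 + (-17)) gives (2,1) = -5.
Row 3 needs -33; the known cells sum to -34, so (3,2) = 1.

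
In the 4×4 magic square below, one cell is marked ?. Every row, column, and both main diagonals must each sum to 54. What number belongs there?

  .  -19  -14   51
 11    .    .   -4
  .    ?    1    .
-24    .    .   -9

6

Row 1: -19 + (-14) + 51 + ? = 54, so (1,1) = 36.
The remaining cell in column 1 is (3,1) = 54 − 23 = 31.
Column 4 must total 54; the given cells sum to 38, so (3,4) = 16.
Main diagonal must total 54; the given cells sum to 28, so (2,2) = 26.
From row 2, 54 − (11 + 26 + (-4)) gives (2,3) = 21.
Row 3: 31 + 1 + 16 + ? = 54, so (3,2) = 6.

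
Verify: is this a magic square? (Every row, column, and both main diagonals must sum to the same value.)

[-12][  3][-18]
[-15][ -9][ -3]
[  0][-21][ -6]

Yes

Row 1: -12 + 3 + (-18) = -27.
Row 2: -15 + (-9) + (-3) = -27.
Row 3: 0 + (-21) + (-6) = -27.
Column 1: -12 + (-15) + 0 = -27.
Column 2: 3 + (-9) + (-21) = -27.
Column 3: -18 + (-3) + (-6) = -27.
Main diagonal: -12 + (-9) + (-6) = -27.
Anti-diagonal: -18 + (-9) + 0 = -27.
All lines sum to -27.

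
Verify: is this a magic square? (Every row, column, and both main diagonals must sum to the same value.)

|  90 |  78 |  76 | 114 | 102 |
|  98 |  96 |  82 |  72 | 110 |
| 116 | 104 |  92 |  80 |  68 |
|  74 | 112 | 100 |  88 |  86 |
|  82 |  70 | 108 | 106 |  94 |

No — row 5 sums to 460 but column 3 sums to 458.

Row 1: 90 + 78 + 76 + 114 + 102 = 460.
Row 2: 98 + 96 + 82 + 72 + 110 = 458.
Row 3: 116 + 104 + 92 + 80 + 68 = 460.
Row 4: 74 + 112 + 100 + 88 + 86 = 460.
Row 5: 82 + 70 + 108 + 106 + 94 = 460.
Column 1: 90 + 98 + 116 + 74 + 82 = 460.
Column 2: 78 + 96 + 104 + 112 + 70 = 460.
Column 3: 76 + 82 + 92 + 100 + 108 = 458.
Column 4: 114 + 72 + 80 + 88 + 106 = 460.
Column 5: 102 + 110 + 68 + 86 + 94 = 460.
Main diagonal: 90 + 96 + 92 + 88 + 94 = 460.
Anti-diagonal: 102 + 72 + 92 + 112 + 82 = 460.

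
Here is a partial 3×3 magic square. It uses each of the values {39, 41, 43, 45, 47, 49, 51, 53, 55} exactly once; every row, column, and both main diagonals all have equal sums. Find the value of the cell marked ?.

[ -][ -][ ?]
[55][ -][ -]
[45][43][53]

The 9 entries sum to 423, so each line sums to 423/3 = 141.
Column 1 must total 141; the given cells sum to 100, so (1,1) = 41.
Main diagonal needs 141; the known cells sum to 94, so (2,2) = 47.
Anti-diagonal must total 141; the given cells sum to 92, so (1,3) = 49.

49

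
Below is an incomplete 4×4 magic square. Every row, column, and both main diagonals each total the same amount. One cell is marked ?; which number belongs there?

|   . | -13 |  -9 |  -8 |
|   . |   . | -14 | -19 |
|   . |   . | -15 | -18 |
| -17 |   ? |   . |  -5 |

Column 4 is complete and sums to -50; that is the magic constant.
From row 1, -50 − (-13 + (-9) + (-8)) gives (1,1) = -20.
The remaining cell in column 3 is (4,3) = -50 − (-38) = -12.
From main diagonal, -50 − (-20 + (-15) + (-5)) gives (2,2) = -10.
Using anti-diagonal: -8 + (-14) + (-17) + ? → (3,2) = -50 − (-39) = -11.
Row 2: -10 + (-14) + (-19) + ? = -50, so (2,1) = -7.
The remaining cell in row 3 is (3,1) = -50 − (-44) = -6.
From row 4, -50 − (-17 + (-12) + (-5)) gives (4,2) = -16.

-16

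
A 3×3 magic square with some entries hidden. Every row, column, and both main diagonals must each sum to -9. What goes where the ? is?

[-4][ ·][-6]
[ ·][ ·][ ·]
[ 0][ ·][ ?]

-2

From row 1, -9 − (-4 + (-6)) gives (1,2) = 1.
Column 1 must total -9; the given cells sum to -4, so (2,1) = -5.
Anti-diagonal needs -9; the known cells sum to -6, so (2,2) = -3.
Row 2 needs -9; the known cells sum to -8, so (2,3) = -1.
Column 2: 1 + (-3) + ? = -9, so (3,2) = -7.
Using column 3: -6 + (-1) + ? → (3,3) = -9 − (-7) = -2.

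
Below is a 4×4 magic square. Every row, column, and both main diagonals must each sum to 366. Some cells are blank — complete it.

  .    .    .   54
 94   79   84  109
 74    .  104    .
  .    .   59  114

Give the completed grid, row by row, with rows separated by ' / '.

Column 3: 84 + 104 + 59 + ? = 366, so (1,3) = 119.
Column 4: 54 + 109 + 114 + ? = 366, so (3,4) = 89.
Main diagonal needs 366; the known cells sum to 297, so (1,1) = 69.
Using row 1: 69 + 119 + 54 + ? → (1,2) = 366 − 242 = 124.
The remaining cell in row 3 is (3,2) = 366 − 267 = 99.
Column 1: 69 + 94 + 74 + ? = 366, so (4,1) = 129.
Column 2 must total 366; the given cells sum to 302, so (4,2) = 64.

69 124 119 54 / 94 79 84 109 / 74 99 104 89 / 129 64 59 114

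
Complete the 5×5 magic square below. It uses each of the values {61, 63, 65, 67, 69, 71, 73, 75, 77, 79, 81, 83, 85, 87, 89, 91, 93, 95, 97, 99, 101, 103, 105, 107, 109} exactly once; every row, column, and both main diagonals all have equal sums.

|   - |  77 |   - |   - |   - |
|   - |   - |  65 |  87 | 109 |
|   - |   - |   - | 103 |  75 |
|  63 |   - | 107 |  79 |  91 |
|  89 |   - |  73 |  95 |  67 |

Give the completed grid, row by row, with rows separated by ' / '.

The 25 entries sum to 2125, so each line sums to 2125/5 = 425.
Row 4 must total 425; the given cells sum to 340, so (4,2) = 85.
Row 5 must total 425; the given cells sum to 324, so (5,2) = 101.
From column 4, 425 − (87 + 103 + 79 + 95) gives (1,4) = 61.
The remaining cell in column 5 is (1,5) = 425 − 342 = 83.
From anti-diagonal, 425 − (83 + 87 + 85 + 89) gives (3,3) = 81.
The remaining cell in column 3 is (1,3) = 425 − 326 = 99.
Using row 1: 77 + 99 + 61 + 83 + ? → (1,1) = 425 − 320 = 105.
Main diagonal must total 425; the given cells sum to 332, so (2,2) = 93.
The remaining cell in row 2 is (2,1) = 425 − 354 = 71.
From column 1, 425 − (105 + 71 + 63 + 89) gives (3,1) = 97.
Column 2 needs 425; the known cells sum to 356, so (3,2) = 69.

105 77 99 61 83 / 71 93 65 87 109 / 97 69 81 103 75 / 63 85 107 79 91 / 89 101 73 95 67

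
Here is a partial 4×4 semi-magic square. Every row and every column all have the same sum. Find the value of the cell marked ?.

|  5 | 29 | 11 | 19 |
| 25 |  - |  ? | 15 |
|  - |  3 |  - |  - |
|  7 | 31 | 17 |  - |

Row 1 is complete and sums to 64; that is the magic constant.
Row 4 needs 64; the known cells sum to 55, so (4,4) = 9.
Using column 1: 5 + 25 + 7 + ? → (3,1) = 64 − 37 = 27.
Column 2 must total 64; the given cells sum to 63, so (2,2) = 1.
From column 4, 64 − (19 + 15 + 9) gives (3,4) = 21.
From row 2, 64 − (25 + 1 + 15) gives (2,3) = 23.

23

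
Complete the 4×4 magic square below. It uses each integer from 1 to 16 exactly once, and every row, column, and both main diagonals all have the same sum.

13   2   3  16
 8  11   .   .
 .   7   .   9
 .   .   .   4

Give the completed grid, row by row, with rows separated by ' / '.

The entries are 1 through 16, which sum to 136, so each line sums to 136/4 = 34.
Column 2 needs 34; the known cells sum to 20, so (4,2) = 14.
Column 4 needs 34; the known cells sum to 29, so (2,4) = 5.
Using main diagonal: 13 + 11 + 4 + ? → (3,3) = 34 − 28 = 6.
From row 2, 34 − (8 + 11 + 5) gives (2,3) = 10.
Row 3 must total 34; the given cells sum to 22, so (3,1) = 12.
Column 1 needs 34; the known cells sum to 33, so (4,1) = 1.
Column 3 needs 34; the known cells sum to 19, so (4,3) = 15.

13 2 3 16 / 8 11 10 5 / 12 7 6 9 / 1 14 15 4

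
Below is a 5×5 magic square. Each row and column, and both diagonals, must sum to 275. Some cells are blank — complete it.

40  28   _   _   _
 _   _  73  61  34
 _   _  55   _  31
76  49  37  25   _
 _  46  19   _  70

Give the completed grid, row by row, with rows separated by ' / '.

40 28 91 64 52 / 22 85 73 61 34 / 79 67 55 43 31 / 76 49 37 25 88 / 58 46 19 82 70

Row 4: 76 + 49 + 37 + 25 + ? = 275, so (4,5) = 88.
Column 3 needs 275; the known cells sum to 184, so (1,3) = 91.
Column 5: 34 + 31 + 88 + 70 + ? = 275, so (1,5) = 52.
From main diagonal, 275 − (40 + 55 + 25 + 70) gives (2,2) = 85.
Anti-diagonal needs 275; the known cells sum to 217, so (5,1) = 58.
Row 1 needs 275; the known cells sum to 211, so (1,4) = 64.
Row 2 needs 275; the known cells sum to 253, so (2,1) = 22.
Using row 5: 58 + 46 + 19 + 70 + ? → (5,4) = 275 − 193 = 82.
The remaining cell in column 1 is (3,1) = 275 − 196 = 79.
From column 2, 275 − (28 + 85 + 49 + 46) gives (3,2) = 67.
Column 4 must total 275; the given cells sum to 232, so (3,4) = 43.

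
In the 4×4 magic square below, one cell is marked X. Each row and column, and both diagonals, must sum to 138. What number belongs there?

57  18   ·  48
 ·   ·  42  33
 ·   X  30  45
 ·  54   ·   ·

27

From row 1, 138 − (57 + 18 + 48) gives (1,3) = 15.
The remaining cell in column 3 is (4,3) = 138 − 87 = 51.
Column 4 needs 138; the known cells sum to 126, so (4,4) = 12.
From main diagonal, 138 − (57 + 30 + 12) gives (2,2) = 39.
Row 2 must total 138; the given cells sum to 114, so (2,1) = 24.
Row 4: 54 + 51 + 12 + ? = 138, so (4,1) = 21.
From column 1, 138 − (57 + 24 + 21) gives (3,1) = 36.
Column 2 must total 138; the given cells sum to 111, so (3,2) = 27.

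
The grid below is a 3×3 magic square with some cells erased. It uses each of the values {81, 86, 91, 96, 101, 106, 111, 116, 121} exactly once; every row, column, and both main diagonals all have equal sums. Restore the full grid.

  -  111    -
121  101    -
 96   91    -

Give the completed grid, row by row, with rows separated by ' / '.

86 111 106 / 121 101 81 / 96 91 116

The 9 entries sum to 909, so each line sums to 909/3 = 303.
The remaining cell in row 2 is (2,3) = 303 − 222 = 81.
Row 3 must total 303; the given cells sum to 187, so (3,3) = 116.
Column 1: 121 + 96 + ? = 303, so (1,1) = 86.
The remaining cell in column 3 is (1,3) = 303 − 197 = 106.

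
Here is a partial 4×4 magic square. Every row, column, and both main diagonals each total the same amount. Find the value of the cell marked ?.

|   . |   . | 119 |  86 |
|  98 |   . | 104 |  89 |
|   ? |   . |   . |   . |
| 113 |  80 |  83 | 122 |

110

Row 4 is complete and sums to 398; that is the magic constant.
Row 2 must total 398; the given cells sum to 291, so (2,2) = 107.
From column 3, 398 − (119 + 104 + 83) gives (3,3) = 92.
Column 4 must total 398; the given cells sum to 297, so (3,4) = 101.
Using main diagonal: 107 + 92 + 122 + ? → (1,1) = 398 − 321 = 77.
The remaining cell in anti-diagonal is (3,2) = 398 − 303 = 95.
The remaining cell in row 1 is (1,2) = 398 − 282 = 116.
Row 3 needs 398; the known cells sum to 288, so (3,1) = 110.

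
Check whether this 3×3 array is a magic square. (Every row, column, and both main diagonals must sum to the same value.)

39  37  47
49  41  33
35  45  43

Row 1: 39 + 37 + 47 = 123.
Row 2: 49 + 41 + 33 = 123.
Row 3: 35 + 45 + 43 = 123.
Column 1: 39 + 49 + 35 = 123.
Column 2: 37 + 41 + 45 = 123.
Column 3: 47 + 33 + 43 = 123.
Main diagonal: 39 + 41 + 43 = 123.
Anti-diagonal: 47 + 41 + 35 = 123.
All lines sum to 123.

Yes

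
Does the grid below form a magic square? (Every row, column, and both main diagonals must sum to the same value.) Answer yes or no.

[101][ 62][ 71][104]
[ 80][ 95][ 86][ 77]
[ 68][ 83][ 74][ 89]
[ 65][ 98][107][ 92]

No — row 4 sums to 362 but column 1 sums to 314.

Row 1: 101 + 62 + 71 + 104 = 338.
Row 2: 80 + 95 + 86 + 77 = 338.
Row 3: 68 + 83 + 74 + 89 = 314.
Row 4: 65 + 98 + 107 + 92 = 362.
Column 1: 101 + 80 + 68 + 65 = 314.
Column 2: 62 + 95 + 83 + 98 = 338.
Column 3: 71 + 86 + 74 + 107 = 338.
Column 4: 104 + 77 + 89 + 92 = 362.
Main diagonal: 101 + 95 + 74 + 92 = 362.
Anti-diagonal: 104 + 86 + 83 + 65 = 338.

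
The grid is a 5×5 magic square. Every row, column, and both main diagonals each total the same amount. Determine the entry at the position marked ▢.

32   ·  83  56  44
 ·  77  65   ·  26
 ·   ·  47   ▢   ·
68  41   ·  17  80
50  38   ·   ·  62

35

Main diagonal is complete and sums to 235; that is the magic constant.
The remaining cell in row 1 is (1,2) = 235 − 215 = 20.
Row 4 must total 235; the given cells sum to 206, so (4,3) = 29.
Using column 2: 20 + 77 + 41 + 38 + ? → (3,2) = 235 − 176 = 59.
Column 3: 83 + 65 + 47 + 29 + ? = 235, so (5,3) = 11.
Column 5: 44 + 26 + 80 + 62 + ? = 235, so (3,5) = 23.
Anti-diagonal must total 235; the given cells sum to 182, so (2,4) = 53.
Using row 2: 77 + 65 + 53 + 26 + ? → (2,1) = 235 − 221 = 14.
Using row 5: 50 + 38 + 11 + 62 + ? → (5,4) = 235 − 161 = 74.
Column 1 needs 235; the known cells sum to 164, so (3,1) = 71.
Column 4 must total 235; the given cells sum to 200, so (3,4) = 35.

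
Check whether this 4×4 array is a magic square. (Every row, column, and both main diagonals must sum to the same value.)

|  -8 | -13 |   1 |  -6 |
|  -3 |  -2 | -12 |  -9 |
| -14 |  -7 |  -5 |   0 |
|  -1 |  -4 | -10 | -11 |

Row 1: -8 + (-13) + 1 + (-6) = -26.
Row 2: -3 + (-2) + (-12) + (-9) = -26.
Row 3: -14 + (-7) + (-5) + 0 = -26.
Row 4: -1 + (-4) + (-10) + (-11) = -26.
Column 1: -8 + (-3) + (-14) + (-1) = -26.
Column 2: -13 + (-2) + (-7) + (-4) = -26.
Column 3: 1 + (-12) + (-5) + (-10) = -26.
Column 4: -6 + (-9) + 0 + (-11) = -26.
Main diagonal: -8 + (-2) + (-5) + (-11) = -26.
Anti-diagonal: -6 + (-12) + (-7) + (-1) = -26.
All lines sum to -26.

Yes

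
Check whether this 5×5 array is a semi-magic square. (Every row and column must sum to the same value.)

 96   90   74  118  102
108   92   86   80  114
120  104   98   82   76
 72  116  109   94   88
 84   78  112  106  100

No — row 5 sums to 480 but column 3 sums to 479.

Row 1: 96 + 90 + 74 + 118 + 102 = 480.
Row 2: 108 + 92 + 86 + 80 + 114 = 480.
Row 3: 120 + 104 + 98 + 82 + 76 = 480.
Row 4: 72 + 116 + 109 + 94 + 88 = 479.
Row 5: 84 + 78 + 112 + 106 + 100 = 480.
Column 1: 96 + 108 + 120 + 72 + 84 = 480.
Column 2: 90 + 92 + 104 + 116 + 78 = 480.
Column 3: 74 + 86 + 98 + 109 + 112 = 479.
Column 4: 118 + 80 + 82 + 94 + 106 = 480.
Column 5: 102 + 114 + 76 + 88 + 100 = 480.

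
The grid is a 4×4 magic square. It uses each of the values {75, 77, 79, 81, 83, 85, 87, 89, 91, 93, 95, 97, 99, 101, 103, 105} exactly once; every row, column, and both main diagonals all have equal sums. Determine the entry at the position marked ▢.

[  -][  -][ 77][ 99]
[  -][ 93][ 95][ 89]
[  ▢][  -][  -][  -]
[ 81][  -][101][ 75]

91

The 16 entries sum to 1440, so each line sums to 1440/4 = 360.
Row 2 must total 360; the given cells sum to 277, so (2,1) = 83.
Row 4: 81 + 101 + 75 + ? = 360, so (4,2) = 103.
Column 3 must total 360; the given cells sum to 273, so (3,3) = 87.
Column 4 needs 360; the known cells sum to 263, so (3,4) = 97.
Main diagonal needs 360; the known cells sum to 255, so (1,1) = 105.
Anti-diagonal must total 360; the given cells sum to 275, so (3,2) = 85.
From row 1, 360 − (105 + 77 + 99) gives (1,2) = 79.
Row 3: 85 + 87 + 97 + ? = 360, so (3,1) = 91.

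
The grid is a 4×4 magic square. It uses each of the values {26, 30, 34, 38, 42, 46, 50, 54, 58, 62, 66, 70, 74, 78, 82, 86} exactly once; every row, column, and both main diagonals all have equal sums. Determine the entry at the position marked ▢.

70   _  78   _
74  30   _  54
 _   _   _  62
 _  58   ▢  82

The 16 entries sum to 896, so each line sums to 896/4 = 224.
Row 2 must total 224; the given cells sum to 158, so (2,3) = 66.
Column 4 must total 224; the given cells sum to 198, so (1,4) = 26.
Main diagonal needs 224; the known cells sum to 182, so (3,3) = 42.
Row 1: 70 + 78 + 26 + ? = 224, so (1,2) = 50.
The remaining cell in column 2 is (3,2) = 224 − 138 = 86.
Using column 3: 78 + 66 + 42 + ? → (4,3) = 224 − 186 = 38.

38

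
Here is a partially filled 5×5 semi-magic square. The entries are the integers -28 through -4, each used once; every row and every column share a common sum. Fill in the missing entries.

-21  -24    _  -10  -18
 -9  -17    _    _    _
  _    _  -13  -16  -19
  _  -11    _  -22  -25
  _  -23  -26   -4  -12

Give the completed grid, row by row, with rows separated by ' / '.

The entries are -28 through -4, which sum to -400, so each line sums to -400/5 = -80.
Row 1 needs -80; the known cells sum to -73, so (1,3) = -7.
The remaining cell in row 5 is (5,1) = -80 − (-65) = -15.
Column 2 must total -80; the given cells sum to -75, so (3,2) = -5.
The remaining cell in column 4 is (2,4) = -80 − (-52) = -28.
Using column 5: -18 + (-19) + (-25) + (-12) + ? → (2,5) = -80 − (-74) = -6.
Row 2 must total -80; the given cells sum to -60, so (2,3) = -20.
Row 3: -5 + (-13) + (-16) + (-19) + ? = -80, so (3,1) = -27.
Using column 1: -21 + (-9) + (-27) + (-15) + ? → (4,1) = -80 − (-72) = -8.
The remaining cell in column 3 is (4,3) = -80 − (-66) = -14.

-21 -24 -7 -10 -18 / -9 -17 -20 -28 -6 / -27 -5 -13 -16 -19 / -8 -11 -14 -22 -25 / -15 -23 -26 -4 -12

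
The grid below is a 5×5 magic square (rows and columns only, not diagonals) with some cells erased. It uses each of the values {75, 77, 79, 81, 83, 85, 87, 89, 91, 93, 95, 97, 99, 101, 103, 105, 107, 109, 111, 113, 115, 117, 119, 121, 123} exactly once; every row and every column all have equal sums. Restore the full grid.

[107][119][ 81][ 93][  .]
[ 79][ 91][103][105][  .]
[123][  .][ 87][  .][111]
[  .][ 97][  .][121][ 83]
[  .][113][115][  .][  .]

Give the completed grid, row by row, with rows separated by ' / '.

The 25 entries sum to 2475, so each line sums to 2475/5 = 495.
Row 1 needs 495; the known cells sum to 400, so (1,5) = 95.
Row 2: 79 + 91 + 103 + 105 + ? = 495, so (2,5) = 117.
From column 2, 495 − (119 + 91 + 97 + 113) gives (3,2) = 75.
Column 3 must total 495; the given cells sum to 386, so (4,3) = 109.
Column 5 must total 495; the given cells sum to 406, so (5,5) = 89.
Row 3 needs 495; the known cells sum to 396, so (3,4) = 99.
The remaining cell in row 4 is (4,1) = 495 − 410 = 85.
Column 1 needs 495; the known cells sum to 394, so (5,1) = 101.
Using column 4: 93 + 105 + 99 + 121 + ? → (5,4) = 495 − 418 = 77.

107 119 81 93 95 / 79 91 103 105 117 / 123 75 87 99 111 / 85 97 109 121 83 / 101 113 115 77 89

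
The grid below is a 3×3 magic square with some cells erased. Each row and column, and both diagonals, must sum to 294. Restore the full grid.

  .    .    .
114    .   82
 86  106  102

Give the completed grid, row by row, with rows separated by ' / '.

Row 2 must total 294; the given cells sum to 196, so (2,2) = 98.
From column 1, 294 − (114 + 86) gives (1,1) = 94.
The remaining cell in column 2 is (1,2) = 294 − 204 = 90.
Using column 3: 82 + 102 + ? → (1,3) = 294 − 184 = 110.

94 90 110 / 114 98 82 / 86 106 102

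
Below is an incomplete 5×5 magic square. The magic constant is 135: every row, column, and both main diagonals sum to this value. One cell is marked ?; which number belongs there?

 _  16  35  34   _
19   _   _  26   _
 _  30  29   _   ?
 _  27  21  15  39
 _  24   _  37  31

From row 4, 135 − (27 + 21 + 15 + 39) gives (4,1) = 33.
Column 2 must total 135; the given cells sum to 97, so (2,2) = 38.
From column 4, 135 − (34 + 26 + 15 + 37) gives (3,4) = 23.
Main diagonal needs 135; the known cells sum to 113, so (1,1) = 22.
Row 1 needs 135; the known cells sum to 107, so (1,5) = 28.
The remaining cell in anti-diagonal is (5,1) = 135 − 110 = 25.
The remaining cell in row 5 is (5,3) = 135 − 117 = 18.
Using column 1: 22 + 19 + 33 + 25 + ? → (3,1) = 135 − 99 = 36.
Using column 3: 35 + 29 + 21 + 18 + ? → (2,3) = 135 − 103 = 32.
Row 2 must total 135; the given cells sum to 115, so (2,5) = 20.
The remaining cell in row 3 is (3,5) = 135 − 118 = 17.

17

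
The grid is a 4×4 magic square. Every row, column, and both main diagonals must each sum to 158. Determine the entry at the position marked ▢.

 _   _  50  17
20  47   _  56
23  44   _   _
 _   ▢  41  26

29

Row 2 must total 158; the given cells sum to 123, so (2,3) = 35.
Using column 3: 50 + 35 + 41 + ? → (3,3) = 158 − 126 = 32.
Column 4: 17 + 56 + 26 + ? = 158, so (3,4) = 59.
Main diagonal must total 158; the given cells sum to 105, so (1,1) = 53.
Using anti-diagonal: 17 + 35 + 44 + ? → (4,1) = 158 − 96 = 62.
From row 1, 158 − (53 + 50 + 17) gives (1,2) = 38.
From row 4, 158 − (62 + 41 + 26) gives (4,2) = 29.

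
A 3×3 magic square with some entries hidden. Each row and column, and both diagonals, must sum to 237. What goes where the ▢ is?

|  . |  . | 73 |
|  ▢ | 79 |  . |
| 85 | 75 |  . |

71

From row 3, 237 − (85 + 75) gives (3,3) = 77.
Column 2 needs 237; the known cells sum to 154, so (1,2) = 83.
Column 3: 73 + 77 + ? = 237, so (2,3) = 87.
Using main diagonal: 79 + 77 + ? → (1,1) = 237 − 156 = 81.
Using row 2: 79 + 87 + ? → (2,1) = 237 − 166 = 71.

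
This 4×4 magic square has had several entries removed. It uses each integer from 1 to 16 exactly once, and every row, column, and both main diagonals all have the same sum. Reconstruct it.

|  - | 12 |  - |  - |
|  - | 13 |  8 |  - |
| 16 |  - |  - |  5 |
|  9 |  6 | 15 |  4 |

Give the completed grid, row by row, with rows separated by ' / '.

7 12 1 14 / 2 13 8 11 / 16 3 10 5 / 9 6 15 4

The entries are 1 through 16, which sum to 136, so each line sums to 136/4 = 34.
Column 2: 12 + 13 + 6 + ? = 34, so (3,2) = 3.
Anti-diagonal: 8 + 3 + 9 + ? = 34, so (1,4) = 14.
Using row 3: 16 + 3 + 5 + ? → (3,3) = 34 − 24 = 10.
Column 3: 8 + 10 + 15 + ? = 34, so (1,3) = 1.
Column 4: 14 + 5 + 4 + ? = 34, so (2,4) = 11.
Main diagonal needs 34; the known cells sum to 27, so (1,1) = 7.
From row 2, 34 − (13 + 8 + 11) gives (2,1) = 2.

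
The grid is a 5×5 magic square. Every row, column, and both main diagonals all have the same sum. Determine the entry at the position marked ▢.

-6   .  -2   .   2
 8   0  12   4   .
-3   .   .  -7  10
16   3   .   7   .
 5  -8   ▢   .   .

Column 1 is complete and sums to 20; that is the magic constant.
Row 2: 8 + 0 + 12 + 4 + ? = 20, so (2,5) = -4.
Using anti-diagonal: 2 + 4 + 3 + 5 + ? → (3,3) = 20 − 14 = 6.
Row 3 needs 20; the known cells sum to 6, so (3,2) = 14.
Column 2: 0 + 14 + 3 + (-8) + ? = 20, so (1,2) = 11.
From main diagonal, 20 − (-6 + 0 + 6 + 7) gives (5,5) = 13.
From row 1, 20 − (-6 + 11 + (-2) + 2) gives (1,4) = 15.
The remaining cell in column 4 is (5,4) = 20 − 19 = 1.
From column 5, 20 − (2 + (-4) + 10 + 13) gives (4,5) = -1.
Using row 4: 16 + 3 + 7 + (-1) + ? → (4,3) = 20 − 25 = -5.
Row 5: 5 + (-8) + 1 + 13 + ? = 20, so (5,3) = 9.

9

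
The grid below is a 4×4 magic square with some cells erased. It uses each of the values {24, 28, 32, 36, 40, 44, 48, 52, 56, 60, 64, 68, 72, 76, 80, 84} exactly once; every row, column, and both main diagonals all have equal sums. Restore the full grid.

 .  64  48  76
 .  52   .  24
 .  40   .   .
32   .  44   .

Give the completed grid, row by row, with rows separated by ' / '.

28 64 48 76 / 72 52 68 24 / 84 40 56 36 / 32 60 44 80

The 16 entries sum to 864, so each line sums to 864/4 = 216.
The remaining cell in row 1 is (1,1) = 216 − 188 = 28.
Column 2 needs 216; the known cells sum to 156, so (4,2) = 60.
Anti-diagonal needs 216; the known cells sum to 148, so (2,3) = 68.
Row 2 needs 216; the known cells sum to 144, so (2,1) = 72.
The remaining cell in row 4 is (4,4) = 216 − 136 = 80.
The remaining cell in column 1 is (3,1) = 216 − 132 = 84.
Column 3: 48 + 68 + 44 + ? = 216, so (3,3) = 56.
The remaining cell in column 4 is (3,4) = 216 − 180 = 36.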